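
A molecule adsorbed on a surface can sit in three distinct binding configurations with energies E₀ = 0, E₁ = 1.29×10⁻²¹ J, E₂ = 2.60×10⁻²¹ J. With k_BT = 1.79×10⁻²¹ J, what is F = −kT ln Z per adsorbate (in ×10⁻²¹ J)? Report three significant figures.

Eᵢ/kT = 0, 0.72067, 1.4525.
Z = Σ e^(−Eᵢ/kT) = e^(−0) + e^(−0.72067) + e^(−1.4525) = 1.0000 + 0.48643 + 0.23398 = 1.7204.
F = −kT ln Z = −1.79 × ln(1.7204) = −1.79 × 0.54256 = -0.971 ×10⁻²¹ J.

-0.971 ×10⁻²¹ J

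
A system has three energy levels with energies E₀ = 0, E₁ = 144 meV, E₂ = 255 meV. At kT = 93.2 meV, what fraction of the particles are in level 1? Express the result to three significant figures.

0.167

Eᵢ/kT = 0, 1.5451, 2.7361.
Z = Σ e^(−Eᵢ/kT) = e^(−0) + e^(−1.5451) + e^(−2.7361) = 1.0000 + 0.21329 + 0.064823 = 1.2781.
P₁ = e^(−E₁/kT) / Z = 0.21329/1.2781 = 0.167.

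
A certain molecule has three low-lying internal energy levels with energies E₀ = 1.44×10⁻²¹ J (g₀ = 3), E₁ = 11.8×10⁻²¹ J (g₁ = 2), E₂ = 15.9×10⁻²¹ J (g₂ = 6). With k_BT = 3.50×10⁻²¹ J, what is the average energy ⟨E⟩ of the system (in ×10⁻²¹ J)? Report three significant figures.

2.21 ×10⁻²¹ J

Eᵢ/kT = 0.41143, 3.3714, 4.5429.
Z = Σ gᵢe^(−Eᵢ/kT) = 3·e^(−0.41143) + 2·e^(−3.3714) + 6·e^(−4.5429) = 1.9881 + 0.068683 + 0.063855 = 2.1206.
⟨E⟩ = Σ Eᵢ gᵢe^(−Eᵢ/kT) / Z = (1.44·1.9881 + 11.8·0.068683 + 15.9·0.063855) / 2.1206 = 2.21 ×10⁻²¹ J.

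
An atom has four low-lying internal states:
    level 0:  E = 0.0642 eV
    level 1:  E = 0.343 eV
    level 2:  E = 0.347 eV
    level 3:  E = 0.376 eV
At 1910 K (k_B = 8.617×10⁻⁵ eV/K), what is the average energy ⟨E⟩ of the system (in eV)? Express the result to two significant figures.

0.16 eV

k_BT = 8.617×10⁻⁵ × 1910 K = 0.1646 eV.
Eᵢ/kT = 0.3900, 2.084, 2.108, 2.284.
Z = Σ e^(−Eᵢ/kT) = e^(−0.3900) + e^(−2.084) + e^(−2.108) + e^(−2.284) = 0.6771 + 0.1244 + 0.1215 + 0.1019 = 1.025.
⟨E⟩ = Σ Eᵢ e^(−Eᵢ/kT) / Z = (0.0642·0.6771 + 0.343·0.1244 + 0.347·0.1215 + 0.376·0.1019) / 1.025 = 0.16 eV.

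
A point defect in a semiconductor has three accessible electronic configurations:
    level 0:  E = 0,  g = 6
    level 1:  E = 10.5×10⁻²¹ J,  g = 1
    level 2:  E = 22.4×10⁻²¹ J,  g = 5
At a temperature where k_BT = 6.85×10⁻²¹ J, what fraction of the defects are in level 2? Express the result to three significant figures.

Eᵢ/kT = 0, 1.5328, 3.2701.
Z = Σ gᵢe^(−Eᵢ/kT) = 6·e^(−0) + 1·e^(−1.5328) + 5·e^(−3.2701) = 6.0000 + 0.21593 + 0.19001 = 6.4059.
P₂ = g₂ e^(−E₂/kT) / Z = 0.19001/6.4059 = 0.0297.

0.0297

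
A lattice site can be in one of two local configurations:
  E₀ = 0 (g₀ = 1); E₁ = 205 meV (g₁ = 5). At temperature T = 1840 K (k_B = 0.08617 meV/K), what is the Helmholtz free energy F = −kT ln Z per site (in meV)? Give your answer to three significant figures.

-137 meV

k_BT = 0.08617 × 1840 K = 158.55 meV.
Eᵢ/kT = 0, 1.2930.
Z = Σ gᵢe^(−Eᵢ/kT) = 1·e^(−0) + 5·e^(−1.2930) = 1.0000 + 1.3722 = 2.3722.
F = −kT ln Z = −158.55 × ln(2.3722) = −158.55 × 0.86382 = -137 meV.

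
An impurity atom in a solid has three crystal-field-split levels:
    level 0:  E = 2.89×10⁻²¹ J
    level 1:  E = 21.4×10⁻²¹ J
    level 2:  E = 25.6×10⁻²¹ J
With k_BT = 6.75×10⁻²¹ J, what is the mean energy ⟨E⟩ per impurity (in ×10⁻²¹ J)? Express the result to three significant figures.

Eᵢ/kT = 0.42815, 3.1704, 3.7926.
Z = Σ e^(−Eᵢ/kT) = e^(−0.42815) + e^(−3.1704) + e^(−3.7926) = 0.65171 + 0.041987 + 0.022537 = 0.71623.
⟨E⟩ = Σ Eᵢ e^(−Eᵢ/kT) / Z = (2.89·0.65171 + 21.4·0.041987 + 25.6·0.022537) / 0.71623 = 4.69 ×10⁻²¹ J.

4.69 ×10⁻²¹ J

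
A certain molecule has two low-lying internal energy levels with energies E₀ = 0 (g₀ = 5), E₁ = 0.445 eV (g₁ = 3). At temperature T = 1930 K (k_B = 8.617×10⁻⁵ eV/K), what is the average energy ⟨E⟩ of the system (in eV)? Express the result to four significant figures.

k_BT = 8.617×10⁻⁵ × 1930 K = 0.166308 eV.
Eᵢ/kT = 0, 2.67576.
Z = Σ gᵢe^(−Eᵢ/kT) = 5·e^(−0) + 3·e^(−2.67576) = 5.00000 + 0.206563 = 5.20656.
⟨E⟩ = Σ Eᵢ gᵢe^(−Eᵢ/kT) / Z = (0·5.00000 + 0.445·0.206563) / 5.20656 = 0.01765 eV.

0.01765 eV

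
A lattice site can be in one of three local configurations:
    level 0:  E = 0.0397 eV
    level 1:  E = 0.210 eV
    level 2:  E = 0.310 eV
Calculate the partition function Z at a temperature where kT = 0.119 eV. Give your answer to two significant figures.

Z = 0.96

Eᵢ/kT = 0.3336, 1.765, 2.605.
Z = Σ e^(−Eᵢ/kT) = e^(−0.3336) + e^(−1.765) + e^(−2.605) = 0.7163 + 0.1712 + 0.07390 = 0.9614.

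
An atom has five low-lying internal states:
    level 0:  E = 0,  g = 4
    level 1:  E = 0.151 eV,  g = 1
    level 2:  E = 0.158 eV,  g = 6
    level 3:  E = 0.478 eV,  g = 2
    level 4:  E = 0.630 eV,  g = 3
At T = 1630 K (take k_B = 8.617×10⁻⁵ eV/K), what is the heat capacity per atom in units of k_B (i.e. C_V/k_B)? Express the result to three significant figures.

k_BT = 8.617×10⁻⁵ × 1630 K = 0.14046 eV.
Eᵢ/kT = 0, 1.0750, 1.1249, 3.4031, 4.4853.
Z = Σ gᵢe^(−Eᵢ/kT) = 4·e^(−0) + 1·e^(−1.0750) + 6·e^(−1.1249) + 2·e^(−3.4031) + 3·e^(−4.4853) = 4.0000 + 0.34130 + 1.9481 + 0.066540 + 0.033821 = 6.3898.
⟨E⟩ = 0.064548 eV, ⟨E²⟩ = 0.013309 eV².
C_V/k_B = (⟨E²⟩ − ⟨E⟩²)/(kT)² = (0.013309 − 0.0041664)/0.019729 = 0.463.

0.463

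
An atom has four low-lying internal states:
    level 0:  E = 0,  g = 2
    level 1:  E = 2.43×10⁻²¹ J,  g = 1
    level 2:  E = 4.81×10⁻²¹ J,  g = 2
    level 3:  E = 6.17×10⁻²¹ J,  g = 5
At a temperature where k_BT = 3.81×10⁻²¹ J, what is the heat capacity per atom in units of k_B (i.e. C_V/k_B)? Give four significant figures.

0.4867

Eᵢ/kT = 0, 0.637795, 1.26247, 1.61942.
Z = Σ gᵢe^(−Eᵢ/kT) = 2·e^(−0) + 1·e^(−0.637795) + 2·e^(−1.26247) + 5·e^(−1.61942) = 2.00000 + 0.528456 + 0.565909 + 0.990068 = 4.08443.
⟨E⟩ = 2.47645, ⟨E²⟩ = 13.1975.
C_V/k_B = (⟨E²⟩ − ⟨E⟩²)/(kT)² = (13.1975 − 6.13280)/14.5161 = 0.4867.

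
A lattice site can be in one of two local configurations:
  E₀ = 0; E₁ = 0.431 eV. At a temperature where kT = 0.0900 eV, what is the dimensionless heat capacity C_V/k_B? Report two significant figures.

Eᵢ/kT = 0, 4.789.
Z = Σ e^(−Eᵢ/kT) = e^(−0) + e^(−4.789) = 1.000 + 0.008321 = 1.008.
⟨E⟩ = 0.003558 eV, ⟨E²⟩ = 0.001533 eV².
C_V/k_B = (⟨E²⟩ − ⟨E⟩²)/(kT)² = (0.001533 − 0.00001266)/0.008100 = 0.19.

0.19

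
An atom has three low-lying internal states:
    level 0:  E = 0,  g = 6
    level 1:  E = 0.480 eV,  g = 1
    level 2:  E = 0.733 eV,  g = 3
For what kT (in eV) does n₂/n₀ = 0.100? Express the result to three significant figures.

0.455 eV

n₂/n₀ = (g₂/g₀) exp[−(E₂−E₀)/kT] = 0.100.
⇒ (E₂−E₀)/kT = ln((3/6)/0.100) = ln(5.0000) = 1.6094.
kT = 0.733 eV / 1.6094 = 0.455 eV.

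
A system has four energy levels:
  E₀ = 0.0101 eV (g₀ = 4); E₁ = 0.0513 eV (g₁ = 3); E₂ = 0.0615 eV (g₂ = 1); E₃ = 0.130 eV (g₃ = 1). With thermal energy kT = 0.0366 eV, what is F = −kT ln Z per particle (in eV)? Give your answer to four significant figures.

Eᵢ/kT = 0.275956, 1.40164, 1.68033, 3.55191.
Z = Σ gᵢe^(−Eᵢ/kT) = 4·e^(−0.275956) + 3·e^(−1.40164) + 1·e^(−1.68033) + 1·e^(−3.55191) = 3.03539 + 0.738579 + 0.186312 + 0.0286698 = 3.98895.
F = −kT ln Z = −0.0366 × ln(3.98895) = −0.0366 × 1.38353 = -0.05064 eV.

-0.05064 eV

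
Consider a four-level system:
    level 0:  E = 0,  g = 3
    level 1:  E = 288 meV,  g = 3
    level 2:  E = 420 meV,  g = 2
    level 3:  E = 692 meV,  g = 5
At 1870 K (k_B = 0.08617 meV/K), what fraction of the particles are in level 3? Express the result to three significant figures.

0.0183

k_BT = 0.08617 × 1870 K = 161.14 meV.
Eᵢ/kT = 0, 1.7873, 2.6064, 4.2944.
Z = Σ gᵢe^(−Eᵢ/kT) = 3·e^(−0) + 3·e^(−1.7873) + 2·e^(−2.6064) + 5·e^(−4.2944) = 3.0000 + 0.50223 + 0.14760 + 0.068224 = 3.7181.
P₃ = g₃ e^(−E₃/kT) / Z = 0.068224/3.7181 = 0.0183.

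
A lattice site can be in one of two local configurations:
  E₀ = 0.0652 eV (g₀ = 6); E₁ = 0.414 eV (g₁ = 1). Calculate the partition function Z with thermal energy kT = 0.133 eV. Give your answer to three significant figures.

Eᵢ/kT = 0.49023, 3.1128.
Z = Σ gᵢe^(−Eᵢ/kT) = 6·e^(−0.49023) + 1·e^(−3.1128) = 3.6749 + 0.044476 = 3.7194.

Z = 3.72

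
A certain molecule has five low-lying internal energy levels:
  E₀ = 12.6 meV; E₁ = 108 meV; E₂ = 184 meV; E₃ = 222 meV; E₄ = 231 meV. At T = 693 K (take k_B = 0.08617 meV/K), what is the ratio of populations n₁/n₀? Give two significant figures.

k_BT = 0.08617 × 693 K = 59.72 meV.
n₁/n₀ = exp[−(E₁−E₀)/kT] = exp(−(95.4 meV)/(59.72 meV)) = exp(-1.597) = 0.20.

0.20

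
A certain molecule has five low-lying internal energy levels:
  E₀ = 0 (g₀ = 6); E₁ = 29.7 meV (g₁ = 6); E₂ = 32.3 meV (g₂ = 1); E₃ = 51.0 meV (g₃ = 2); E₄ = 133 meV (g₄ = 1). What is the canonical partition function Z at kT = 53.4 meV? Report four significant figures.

Eᵢ/kT = 0, 0.556180, 0.604869, 0.955056, 2.49064.
Z = Σ gᵢe^(−Eᵢ/kT) = 6·e^(−0) + 6·e^(−0.556180) + 1·e^(−0.604869) + 2·e^(−0.955056) + 1·e^(−2.49064) = 6.00000 + 3.44037 + 0.546146 + 0.769581 + 0.0828569 = 10.8390.

Z = 10.84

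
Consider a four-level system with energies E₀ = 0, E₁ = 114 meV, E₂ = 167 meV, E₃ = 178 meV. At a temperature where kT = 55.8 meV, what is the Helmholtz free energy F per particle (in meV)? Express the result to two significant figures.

Eᵢ/kT = 0, 2.043, 2.993, 3.190.
Z = Σ e^(−Eᵢ/kT) = e^(−0) + e^(−2.043) + e^(−2.993) + e^(−3.190) = 1.000 + 0.1296 + 0.05014 + 0.04117 = 1.221.
F = −kT ln Z = −55.8 × ln(1.221) = −55.8 × 0.1997 = -11 meV.

-11 meV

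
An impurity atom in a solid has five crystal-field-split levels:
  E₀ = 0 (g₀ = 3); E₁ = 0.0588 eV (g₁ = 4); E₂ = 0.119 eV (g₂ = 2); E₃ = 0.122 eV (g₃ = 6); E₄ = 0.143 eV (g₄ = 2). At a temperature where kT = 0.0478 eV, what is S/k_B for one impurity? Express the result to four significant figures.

2.272

Eᵢ/kT = 0, 1.23013, 2.48954, 2.55230, 2.99163.
Z = Σ gᵢe^(−Eᵢ/kT) = 3·e^(−0) + 4·e^(−1.23013) + 2·e^(−2.48954) + 6·e^(−2.55230) + 2·e^(−2.99163) = 3.00000 + 1.16902 + 0.165896 + 0.467414 + 0.100411 = 4.90274.
⟨E⟩ = Σ EᵢPᵢ = 0.0326069 eV.
S/k_B = ln Z + ⟨E⟩/kT = ln(4.90274) + 0.0326069/0.0478 = 1.58979 + 0.682153 = 2.272.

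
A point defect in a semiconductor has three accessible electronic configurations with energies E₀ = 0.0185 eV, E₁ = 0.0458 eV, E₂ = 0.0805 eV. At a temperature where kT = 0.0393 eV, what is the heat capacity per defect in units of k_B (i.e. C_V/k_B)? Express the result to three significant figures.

Eᵢ/kT = 0.47074, 1.1654, 2.0483.
Z = Σ e^(−Eᵢ/kT) = e^(−0.47074) + e^(−1.1654) + e^(−2.0483) = 0.62454 + 0.31180 + 0.12895 = 1.0653.
⟨E⟩ = 0.033995 eV, ⟨E²⟩ = 0.0015990 eV².
C_V/k_B = (⟨E²⟩ − ⟨E⟩²)/(kT)² = (0.0015990 − 0.0011557)/0.0015445 = 0.287.

0.287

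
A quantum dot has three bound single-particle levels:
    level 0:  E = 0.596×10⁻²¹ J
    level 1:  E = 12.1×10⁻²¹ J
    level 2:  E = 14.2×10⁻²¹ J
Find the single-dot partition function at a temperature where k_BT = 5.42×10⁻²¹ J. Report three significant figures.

Z = 1.08

Eᵢ/kT = 0.10996, 2.2325, 2.6199.
Z = Σ e^(−Eᵢ/kT) = e^(−0.10996) + e^(−2.2325) + e^(−2.6199) = 0.89587 + 0.10726 + 0.072810 = 1.0759.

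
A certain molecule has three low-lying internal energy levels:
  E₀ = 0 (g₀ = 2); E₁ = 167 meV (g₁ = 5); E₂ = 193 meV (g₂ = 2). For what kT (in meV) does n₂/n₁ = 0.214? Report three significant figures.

n₂/n₁ = (g₂/g₁) exp[−(E₂−E₁)/kT] = 0.214.
⇒ (E₂−E₁)/kT = ln((2/5)/0.214) = ln(1.8692) = 0.62551.
kT = 26 meV / 0.62551 = 41.6 meV.

41.6 meV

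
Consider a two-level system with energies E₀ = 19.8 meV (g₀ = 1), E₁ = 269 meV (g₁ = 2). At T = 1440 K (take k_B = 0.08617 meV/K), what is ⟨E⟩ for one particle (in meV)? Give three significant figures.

k_BT = 0.08617 × 1440 K = 124.08 meV.
Eᵢ/kT = 0.15957, 2.1680.
Z = Σ gᵢe^(−Eᵢ/kT) = 1·e^(−0.15957) + 2·e^(−2.1680) = 0.85251 + 0.22881 = 1.0813.
⟨E⟩ = Σ Eᵢ gᵢe^(−Eᵢ/kT) / Z = (19.8·0.85251 + 269·0.22881) / 1.0813 = 72.5 meV.

72.5 meV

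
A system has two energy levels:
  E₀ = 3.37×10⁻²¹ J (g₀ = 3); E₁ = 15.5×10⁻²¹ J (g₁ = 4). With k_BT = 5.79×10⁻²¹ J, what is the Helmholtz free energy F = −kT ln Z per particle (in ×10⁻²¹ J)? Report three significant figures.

-3.87 ×10⁻²¹ J

Eᵢ/kT = 0.58204, 2.6770.
Z = Σ gᵢe^(−Eᵢ/kT) = 3·e^(−0.58204) + 4·e^(−2.6770) = 1.6763 + 0.27508 = 1.9514.
F = −kT ln Z = −5.79 × ln(1.9514) = −5.79 × 0.66855 = -3.87 ×10⁻²¹ J.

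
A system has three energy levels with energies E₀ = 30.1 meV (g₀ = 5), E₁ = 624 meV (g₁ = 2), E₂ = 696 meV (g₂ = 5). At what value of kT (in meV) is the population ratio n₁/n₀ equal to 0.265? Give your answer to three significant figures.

1440 meV

n₁/n₀ = (g₁/g₀) exp[−(E₁−E₀)/kT] = 0.265.
⇒ (E₁−E₀)/kT = ln((2/5)/0.265) = ln(1.5094) = 0.41171.
kT = 593.9 meV / 0.41171 = 1440 meV.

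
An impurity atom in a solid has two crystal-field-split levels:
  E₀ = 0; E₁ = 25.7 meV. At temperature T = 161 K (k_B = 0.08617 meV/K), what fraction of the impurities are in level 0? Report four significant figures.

k_BT = 0.08617 × 161 K = 13.8734 meV.
Eᵢ/kT = 0, 1.85247.
Z = Σ e^(−Eᵢ/kT) = e^(−0) + e^(−1.85247) = 1.00000 + 0.156849 = 1.15685.
P₀ = e^(−E₀/kT) / Z = 1.00000/1.15685 = 0.8644.

0.8644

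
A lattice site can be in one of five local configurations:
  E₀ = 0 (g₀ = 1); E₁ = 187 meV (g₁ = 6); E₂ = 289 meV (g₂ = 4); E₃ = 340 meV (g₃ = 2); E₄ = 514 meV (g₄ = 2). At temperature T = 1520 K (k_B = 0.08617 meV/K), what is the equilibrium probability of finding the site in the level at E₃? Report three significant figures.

k_BT = 0.08617 × 1520 K = 130.98 meV.
Eᵢ/kT = 0, 1.4277, 2.2064, 2.5958, 3.9243.
Z = Σ gᵢe^(−Eᵢ/kT) = 1·e^(−0) + 6·e^(−1.4277) + 4·e^(−2.2064) + 2·e^(−2.5958) + 2·e^(−3.9243) = 1.0000 + 1.4392 + 0.44039 + 0.14917 + 0.039512 = 3.0683.
P₃ = g₃ e^(−E₃/kT) / Z = 0.14917/3.0683 = 0.0486.

0.0486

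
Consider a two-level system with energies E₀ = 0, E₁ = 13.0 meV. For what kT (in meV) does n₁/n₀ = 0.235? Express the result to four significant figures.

n₁/n₀ = exp[−(E₁−E₀)/kT] = 0.235.
⇒ (E₁−E₀)/kT = ln(1/0.235) = ln(4.25532) = 1.44817.
kT = 13.0 meV / 1.44817 = 8.977 meV.

8.977 meV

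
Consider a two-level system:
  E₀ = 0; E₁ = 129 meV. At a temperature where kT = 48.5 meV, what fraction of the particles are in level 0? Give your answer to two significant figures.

Eᵢ/kT = 0, 2.660.
Z = Σ e^(−Eᵢ/kT) = e^(−0) + e^(−2.660) = 1.000 + 0.06995 = 1.070.
P₀ = e^(−E₀/kT) / Z = 1.000/1.070 = 0.93.

0.93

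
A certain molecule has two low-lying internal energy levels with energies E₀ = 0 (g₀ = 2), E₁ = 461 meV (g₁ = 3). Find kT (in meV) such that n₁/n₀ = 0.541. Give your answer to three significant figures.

452 meV

n₁/n₀ = (g₁/g₀) exp[−(E₁−E₀)/kT] = 0.541.
⇒ (E₁−E₀)/kT = ln((3/2)/0.541) = ln(2.7726) = 1.0198.
kT = 461 meV / 1.0198 = 452 meV.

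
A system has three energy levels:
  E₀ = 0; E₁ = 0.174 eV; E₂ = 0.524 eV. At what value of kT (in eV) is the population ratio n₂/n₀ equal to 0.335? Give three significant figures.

n₂/n₀ = exp[−(E₂−E₀)/kT] = 0.335.
⇒ (E₂−E₀)/kT = ln(1/0.335) = ln(2.9851) = 1.0936.
kT = 0.524 eV / 1.0936 = 0.479 eV.

0.479 eV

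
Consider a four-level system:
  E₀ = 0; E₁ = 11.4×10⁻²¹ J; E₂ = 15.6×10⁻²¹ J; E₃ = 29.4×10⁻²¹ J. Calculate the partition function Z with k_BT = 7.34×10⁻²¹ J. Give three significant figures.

Eᵢ/kT = 0, 1.5531, 2.1253, 4.0054.
Z = Σ e^(−Eᵢ/kT) = e^(−0) + e^(−1.5531) + e^(−2.1253) + e^(−4.0054) = 1.0000 + 0.21159 + 0.11940 + 0.018217 = 1.3492.

Z = 1.35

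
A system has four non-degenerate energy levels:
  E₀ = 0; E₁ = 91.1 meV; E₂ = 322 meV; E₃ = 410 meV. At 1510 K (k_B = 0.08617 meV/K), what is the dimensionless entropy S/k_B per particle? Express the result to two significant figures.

0.91

k_BT = 0.08617 × 1510 K = 130.1 meV.
Eᵢ/kT = 0, 0.7002, 2.475, 3.151.
Z = Σ e^(−Eᵢ/kT) = e^(−0) + e^(−0.7002) + e^(−2.475) + e^(−3.151) = 1.000 + 0.4965 + 0.08416 + 0.04281 = 1.623.
⟨E⟩ = Σ EᵢPᵢ = 55.38 meV.
S/k_B = ln Z + ⟨E⟩/kT = ln(1.623) + 55.38/130.1 = 0.4843 + 0.4257 = 0.91.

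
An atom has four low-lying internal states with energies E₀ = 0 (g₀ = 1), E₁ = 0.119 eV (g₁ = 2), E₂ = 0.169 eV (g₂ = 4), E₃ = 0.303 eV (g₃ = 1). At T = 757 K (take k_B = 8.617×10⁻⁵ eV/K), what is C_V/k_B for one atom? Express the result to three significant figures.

1.27

k_BT = 8.617×10⁻⁵ × 757 K = 0.065231 eV.
Eᵢ/kT = 0, 1.8243, 2.5908, 4.6450.
Z = Σ gᵢe^(−Eᵢ/kT) = 1·e^(−0) + 2·e^(−1.8243) + 4·e^(−2.5908) + 1·e^(−4.6450) = 1.0000 + 0.32266 + 0.29984 + 0.0096095 = 1.6321.
⟨E⟩ = 0.056358 eV, ⟨E²⟩ = 0.0085872 eV².
C_V/k_B = (⟨E²⟩ − ⟨E⟩²)/(kT)² = (0.0085872 − 0.0031762)/0.0042551 = 1.27.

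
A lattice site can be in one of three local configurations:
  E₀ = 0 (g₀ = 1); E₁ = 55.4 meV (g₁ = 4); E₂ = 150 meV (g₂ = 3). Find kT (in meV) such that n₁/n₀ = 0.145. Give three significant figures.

16.7 meV

n₁/n₀ = (g₁/g₀) exp[−(E₁−E₀)/kT] = 0.145.
⇒ (E₁−E₀)/kT = ln((4/1)/0.145) = ln(27.586) = 3.3173.
kT = 55.4 meV / 3.3173 = 16.7 meV.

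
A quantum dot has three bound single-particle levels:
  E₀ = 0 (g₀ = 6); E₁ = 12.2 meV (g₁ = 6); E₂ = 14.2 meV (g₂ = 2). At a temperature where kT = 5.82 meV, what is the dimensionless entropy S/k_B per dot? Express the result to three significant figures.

Eᵢ/kT = 0, 2.0962, 2.4399.
Z = Σ gᵢe^(−Eᵢ/kT) = 6·e^(−0) + 6·e^(−2.0962) + 2·e^(−2.4399) = 6.0000 + 0.73754 + 0.17434 = 6.9119.
⟨E⟩ = Σ EᵢPᵢ = 1.6600 meV.
S/k_B = ln Z + ⟨E⟩/kT = ln(6.9119) + 1.6600/5.82 = 1.9332 + 0.28522 = 2.22.

2.22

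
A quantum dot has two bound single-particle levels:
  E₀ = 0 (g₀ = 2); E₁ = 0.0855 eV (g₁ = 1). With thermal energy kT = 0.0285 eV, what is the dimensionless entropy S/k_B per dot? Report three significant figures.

0.791

Eᵢ/kT = 0, 3.0000.
Z = Σ gᵢe^(−Eᵢ/kT) = 2·e^(−0) + 1·e^(−3.0000) = 2.0000 + 0.049787 = 2.0498.
⟨E⟩ = Σ EᵢPᵢ = 0.0020767 eV.
S/k_B = ln Z + ⟨E⟩/kT = ln(2.0498) + 0.0020767/0.0285 = 0.71774 + 0.072867 = 0.791.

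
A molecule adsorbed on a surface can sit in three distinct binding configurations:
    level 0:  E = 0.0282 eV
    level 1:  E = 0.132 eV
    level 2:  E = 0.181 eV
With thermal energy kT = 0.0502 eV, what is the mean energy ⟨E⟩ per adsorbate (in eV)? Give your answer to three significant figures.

0.0456 eV

Eᵢ/kT = 0.56175, 2.6295, 3.6056.
Z = Σ e^(−Eᵢ/kT) = e^(−0.56175) + e^(−2.6295) + e^(−3.6056) = 0.57021 + 0.072115 + 0.027171 = 0.66950.
⟨E⟩ = Σ Eᵢ e^(−Eᵢ/kT) / Z = (0.0282·0.57021 + 0.132·0.072115 + 0.181·0.027171) / 0.66950 = 0.0456 eV.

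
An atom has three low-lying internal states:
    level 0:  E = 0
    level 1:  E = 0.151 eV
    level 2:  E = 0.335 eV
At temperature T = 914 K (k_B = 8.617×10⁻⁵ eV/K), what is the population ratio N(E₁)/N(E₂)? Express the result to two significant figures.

k_BT = 8.617×10⁻⁵ × 914 K = 0.07876 eV.
n₁/n₂ = exp[−(E₁−E₂)/kT] = exp(−(-0.184 eV)/(0.07876 eV)) = exp(2.336) = 10.

10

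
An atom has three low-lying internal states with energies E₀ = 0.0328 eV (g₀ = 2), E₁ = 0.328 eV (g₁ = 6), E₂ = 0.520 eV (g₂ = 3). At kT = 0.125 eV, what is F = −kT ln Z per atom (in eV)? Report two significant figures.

Eᵢ/kT = 0.2624, 2.624, 4.160.
Z = Σ gᵢe^(−Eᵢ/kT) = 2·e^(−0.2624) + 6·e^(−2.624) + 3·e^(−4.160) = 1.538 + 0.4351 + 0.04682 = 2.020.
F = −kT ln Z = −0.125 × ln(2.020) = −0.125 × 0.7031 = -0.088 eV.

-0.088 eV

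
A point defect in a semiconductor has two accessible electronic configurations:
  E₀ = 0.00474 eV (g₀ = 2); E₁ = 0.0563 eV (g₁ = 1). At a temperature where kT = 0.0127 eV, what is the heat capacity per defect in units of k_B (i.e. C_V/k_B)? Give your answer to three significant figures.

Eᵢ/kT = 0.37323, 4.4331.
Z = Σ gᵢe^(−Eᵢ/kT) = 2·e^(−0.37323) + 1·e^(−4.4331) = 1.3770 + 0.011878 = 1.3889.
⟨E⟩ = 0.0051809 eV, ⟨E²⟩ = 0.000049383 eV².
C_V/k_B = (⟨E²⟩ − ⟨E⟩²)/(kT)² = (0.000049383 − 0.000026842)/0.00016129 = 0.140.

0.140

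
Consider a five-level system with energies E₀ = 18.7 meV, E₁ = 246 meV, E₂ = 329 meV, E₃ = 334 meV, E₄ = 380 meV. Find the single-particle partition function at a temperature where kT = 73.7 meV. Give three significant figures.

Z = 0.839

Eᵢ/kT = 0.25373, 3.3379, 4.4640, 4.5319, 5.1560.
Z = Σ e^(−Eᵢ/kT) = e^(−0.25373) + e^(−3.3379) + e^(−4.4640) + e^(−4.5319) + e^(−5.1560) = 0.77590 + 0.035511 + 0.011516 + 0.010760 + 0.0057647 = 0.83945.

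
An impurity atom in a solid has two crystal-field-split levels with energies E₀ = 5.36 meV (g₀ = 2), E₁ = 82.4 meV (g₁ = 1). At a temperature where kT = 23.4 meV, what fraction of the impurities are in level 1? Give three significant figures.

Eᵢ/kT = 0.22906, 3.5214.
Z = Σ gᵢe^(−Eᵢ/kT) = 2·e^(−0.22906) + 1·e^(−3.5214) = 1.5906 + 0.029558 = 1.6202.
P₁ = g₁ e^(−E₁/kT) / Z = 0.029558/1.6202 = 0.0182.

0.0182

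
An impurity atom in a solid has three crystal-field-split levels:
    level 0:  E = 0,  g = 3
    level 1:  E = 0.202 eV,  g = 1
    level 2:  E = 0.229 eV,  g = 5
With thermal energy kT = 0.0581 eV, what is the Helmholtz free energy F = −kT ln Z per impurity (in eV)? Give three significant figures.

-0.0663 eV

Eᵢ/kT = 0, 3.4768, 3.9415.
Z = Σ gᵢe^(−Eᵢ/kT) = 3·e^(−0) + 1·e^(−3.4768) + 5·e^(−3.9415) = 3.0000 + 0.030906 + 0.097095 = 3.1280.
F = −kT ln Z = −0.0581 × ln(3.1280) = −0.0581 × 1.1404 = -0.0663 eV.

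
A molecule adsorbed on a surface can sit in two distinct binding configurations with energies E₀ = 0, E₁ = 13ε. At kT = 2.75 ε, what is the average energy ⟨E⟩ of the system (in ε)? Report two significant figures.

0.11 ε

Eᵢ/kT = 0, 4.727.
Z = Σ e^(−Eᵢ/kT) = e^(−0) + e^(−4.727) = 1.000 + 0.008853 = 1.009.
⟨E⟩ = Σ Eᵢ e^(−Eᵢ/kT) / Z = (0·1.000 + 13·0.008853) / 1.009 = 0.11 ε.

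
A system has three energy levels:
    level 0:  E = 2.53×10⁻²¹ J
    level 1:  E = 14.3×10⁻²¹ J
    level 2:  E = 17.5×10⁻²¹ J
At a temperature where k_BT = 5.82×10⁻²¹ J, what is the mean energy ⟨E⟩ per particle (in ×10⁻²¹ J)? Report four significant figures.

4.765 ×10⁻²¹ J

Eᵢ/kT = 0.434708, 2.45704, 3.00687.
Z = Σ e^(−Eᵢ/kT) = e^(−0.434708) + e^(−2.45704) + e^(−3.00687) = 0.647454 + 0.0856882 + 0.0494462 = 0.782588.
⟨E⟩ = Σ Eᵢ e^(−Eᵢ/kT) / Z = (2.53·0.647454 + 14.3·0.0856882 + 17.5·0.0494462) / 0.782588 = 4.765 ×10⁻²¹ J.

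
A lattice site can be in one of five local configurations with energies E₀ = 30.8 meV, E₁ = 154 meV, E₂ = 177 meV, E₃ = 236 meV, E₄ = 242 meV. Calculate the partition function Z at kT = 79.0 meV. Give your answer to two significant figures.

Z = 1.0

Eᵢ/kT = 0.3899, 1.949, 2.241, 2.987, 3.063.
Z = Σ e^(−Eᵢ/kT) = e^(−0.3899) + e^(−1.949) + e^(−2.241) + e^(−2.987) + e^(−3.063) = 0.6771 + 0.1424 + 0.1064 + 0.05044 + 0.04675 = 1.023.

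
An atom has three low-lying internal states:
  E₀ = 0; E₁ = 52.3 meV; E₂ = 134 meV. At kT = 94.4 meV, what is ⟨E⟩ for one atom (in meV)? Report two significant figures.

34 meV

Eᵢ/kT = 0, 0.5540, 1.419.
Z = Σ e^(−Eᵢ/kT) = e^(−0) + e^(−0.5540) + e^(−1.419) = 1.000 + 0.5746 + 0.2420 = 1.817.
⟨E⟩ = Σ Eᵢ e^(−Eᵢ/kT) / Z = (0·1.000 + 52.3·0.5746 + 134·0.2420) / 1.817 = 34 meV.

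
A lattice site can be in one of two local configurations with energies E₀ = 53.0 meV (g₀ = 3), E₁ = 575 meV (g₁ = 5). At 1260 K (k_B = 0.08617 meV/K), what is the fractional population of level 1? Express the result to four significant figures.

0.01343

k_BT = 0.08617 × 1260 K = 108.574 meV.
Eᵢ/kT = 0.488146, 5.29593.
Z = Σ gᵢe^(−Eᵢ/kT) = 3·e^(−0.488146) + 5·e^(−5.29593) = 1.84129 + 0.0250598 = 1.86635.
P₁ = g₁ e^(−E₁/kT) / Z = 0.0250598/1.86635 = 0.01343.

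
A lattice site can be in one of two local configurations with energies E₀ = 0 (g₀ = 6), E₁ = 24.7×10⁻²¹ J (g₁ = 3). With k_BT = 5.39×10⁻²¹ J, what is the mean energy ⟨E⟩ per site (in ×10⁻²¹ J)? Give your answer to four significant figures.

0.1257 ×10⁻²¹ J

Eᵢ/kT = 0, 4.58256.
Z = Σ gᵢe^(−Eᵢ/kT) = 6·e^(−0) + 3·e^(−4.58256) = 6.00000 + 0.0306860 = 6.03069.
⟨E⟩ = Σ Eᵢ gᵢe^(−Eᵢ/kT) / Z = (0·6.00000 + 24.7·0.0306860) / 6.03069 = 0.1257 ×10⁻²¹ J.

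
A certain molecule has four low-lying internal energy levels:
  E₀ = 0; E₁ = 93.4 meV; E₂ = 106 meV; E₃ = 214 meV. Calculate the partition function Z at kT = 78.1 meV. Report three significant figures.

Eᵢ/kT = 0, 1.1959, 1.3572, 2.7401.
Z = Σ e^(−Eᵢ/kT) = e^(−0) + e^(−1.1959) + e^(−1.3572) + e^(−2.7401) = 1.0000 + 0.30243 + 0.25738 + 0.064564 = 1.6244.

Z = 1.62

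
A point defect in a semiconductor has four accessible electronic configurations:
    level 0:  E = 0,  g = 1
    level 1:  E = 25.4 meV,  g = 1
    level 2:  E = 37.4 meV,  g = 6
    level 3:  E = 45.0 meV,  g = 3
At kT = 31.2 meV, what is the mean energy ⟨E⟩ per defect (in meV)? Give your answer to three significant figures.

Eᵢ/kT = 0, 0.81410, 1.1987, 1.4423.
Z = Σ gᵢe^(−Eᵢ/kT) = 1·e^(−0) + 1·e^(−0.81410) + 6·e^(−1.1987) + 3·e^(−1.4423) = 1.0000 + 0.44304 + 1.8095 + 0.70915 = 3.9617.
⟨E⟩ = Σ Eᵢ gᵢe^(−Eᵢ/kT) / Z = (0·1.0000 + 25.4·0.44304 + 37.4·1.8095 + 45.0·0.70915) / 3.9617 = 28.0 meV.

28.0 meV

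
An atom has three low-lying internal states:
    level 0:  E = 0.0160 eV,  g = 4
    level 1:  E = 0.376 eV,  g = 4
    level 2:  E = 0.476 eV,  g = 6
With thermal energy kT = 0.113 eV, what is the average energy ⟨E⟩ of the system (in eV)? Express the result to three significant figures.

0.0410 eV

Eᵢ/kT = 0.14159, 3.3274, 4.2124.
Z = Σ gᵢe^(−Eᵢ/kT) = 4·e^(−0.14159) + 4·e^(−3.3274) + 6·e^(−4.2124) = 3.4719 + 0.14355 + 0.088865 = 3.7043.
⟨E⟩ = Σ Eᵢ gᵢe^(−Eᵢ/kT) / Z = (0.0160·3.4719 + 0.376·0.14355 + 0.476·0.088865) / 3.7043 = 0.0410 eV.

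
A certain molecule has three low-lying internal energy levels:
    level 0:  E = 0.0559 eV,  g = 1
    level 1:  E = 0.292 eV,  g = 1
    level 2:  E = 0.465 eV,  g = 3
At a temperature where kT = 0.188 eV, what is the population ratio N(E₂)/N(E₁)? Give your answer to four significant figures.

n₂/n₁ = (g₂/g₁) exp[−(E₂−E₁)/kT] = (3/1) × exp(−(0.173 eV)/(0.188 eV)) = (3/1) × exp(-0.920213) = 1.195.

1.195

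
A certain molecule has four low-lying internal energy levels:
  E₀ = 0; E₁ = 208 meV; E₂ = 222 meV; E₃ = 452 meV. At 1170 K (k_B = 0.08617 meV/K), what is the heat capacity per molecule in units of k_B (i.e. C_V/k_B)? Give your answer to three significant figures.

k_BT = 0.08617 × 1170 K = 100.82 meV.
Eᵢ/kT = 0, 2.0631, 2.2019, 4.4832.
Z = Σ e^(−Eᵢ/kT) = e^(−0) + e^(−2.0631) + e^(−2.2019) + e^(−4.4832) = 1.0000 + 0.12706 + 0.11059 + 0.011297 = 1.2489.
⟨E⟩ = 44.908 meV, ⟨E²⟩ = 10614 meV².
C_V/k_B = (⟨E²⟩ − ⟨E⟩²)/(kT)² = (10614 − 2016.7)/10165 = 0.846.

0.846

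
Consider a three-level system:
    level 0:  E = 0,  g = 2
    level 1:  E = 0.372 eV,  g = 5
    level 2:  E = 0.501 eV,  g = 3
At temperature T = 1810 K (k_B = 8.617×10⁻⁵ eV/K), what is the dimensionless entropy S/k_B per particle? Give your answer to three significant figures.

k_BT = 8.617×10⁻⁵ × 1810 K = 0.15597 eV.
Eᵢ/kT = 0, 2.3851, 3.2122.
Z = Σ gᵢe^(−Eᵢ/kT) = 2·e^(−0) + 5·e^(−2.3851) + 3·e^(−3.2122) = 2.0000 + 0.46040 + 0.12080 = 2.5812.
⟨E⟩ = Σ EᵢPᵢ = 0.089799 eV.
S/k_B = ln Z + ⟨E⟩/kT = ln(2.5812) + 0.089799/0.15597 = 0.94825 + 0.57575 = 1.52.

1.52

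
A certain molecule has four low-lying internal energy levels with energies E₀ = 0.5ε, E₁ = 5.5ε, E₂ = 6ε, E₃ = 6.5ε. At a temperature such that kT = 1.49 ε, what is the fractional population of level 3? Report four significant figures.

Eᵢ/kT = 0.335570, 3.69128, 4.02685, 4.36242.
Z = Σ e^(−Eᵢ/kT) = e^(−0.335570) + e^(−3.69128) + e^(−4.02685) + e^(−4.36242) = 0.714930 + 0.0249401 + 0.0178304 + 0.0127475 = 0.770448.
P₃ = e^(−E₃/kT) / Z = 0.0127475/0.770448 = 0.01655.

0.01655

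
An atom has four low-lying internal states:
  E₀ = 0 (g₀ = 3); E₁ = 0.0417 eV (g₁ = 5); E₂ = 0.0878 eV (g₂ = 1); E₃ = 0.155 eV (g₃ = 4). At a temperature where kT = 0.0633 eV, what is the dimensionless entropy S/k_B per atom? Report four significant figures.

2.290

Eᵢ/kT = 0, 0.658768, 1.38705, 2.44866.
Z = Σ gᵢe^(−Eᵢ/kT) = 3·e^(−0) + 5·e^(−0.658768) + 1·e^(−1.38705) + 4·e^(−2.44866) = 3.00000 + 2.58744 + 0.249811 + 0.345637 = 6.18289.
⟨E⟩ = Σ EᵢPᵢ = 0.0296631 eV.
S/k_B = ln Z + ⟨E⟩/kT = ln(6.18289) + 0.0296631/0.0633 = 1.82179 + 0.468611 = 2.290.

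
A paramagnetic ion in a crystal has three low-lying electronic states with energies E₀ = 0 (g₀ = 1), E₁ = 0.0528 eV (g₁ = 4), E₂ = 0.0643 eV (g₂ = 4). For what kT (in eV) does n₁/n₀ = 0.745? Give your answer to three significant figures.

0.0314 eV

n₁/n₀ = (g₁/g₀) exp[−(E₁−E₀)/kT] = 0.745.
⇒ (E₁−E₀)/kT = ln((4/1)/0.745) = ln(5.3691) = 1.6807.
kT = 0.0528 eV / 1.6807 = 0.0314 eV.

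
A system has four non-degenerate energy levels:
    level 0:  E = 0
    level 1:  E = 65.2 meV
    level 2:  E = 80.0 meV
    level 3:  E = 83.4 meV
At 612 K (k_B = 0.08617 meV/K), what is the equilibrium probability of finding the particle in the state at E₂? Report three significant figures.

0.128

k_BT = 0.08617 × 612 K = 52.736 meV.
Eᵢ/kT = 0, 1.2363, 1.5170, 1.5815.
Z = Σ e^(−Eᵢ/kT) = e^(−0) + e^(−1.2363) + e^(−1.5170) + e^(−1.5815) = 1.0000 + 0.29046 + 0.21937 + 0.20567 = 1.7155.
P₂ = e^(−E₂/kT) / Z = 0.21937/1.7155 = 0.128.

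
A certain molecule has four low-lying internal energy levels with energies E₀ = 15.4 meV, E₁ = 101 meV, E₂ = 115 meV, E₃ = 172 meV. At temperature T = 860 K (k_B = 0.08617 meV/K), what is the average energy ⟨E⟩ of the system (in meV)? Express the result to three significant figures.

k_BT = 0.08617 × 860 K = 74.106 meV.
Eᵢ/kT = 0.20781, 1.3629, 1.5518, 2.3210.
Z = Σ e^(−Eᵢ/kT) = e^(−0.20781) + e^(−1.3629) + e^(−1.5518) + e^(−2.3210) = 0.81236 + 0.25592 + 0.21187 + 0.098175 = 1.3783.
⟨E⟩ = Σ Eᵢ e^(−Eᵢ/kT) / Z = (15.4·0.81236 + 101·0.25592 + 115·0.21187 + 172·0.098175) / 1.3783 = 57.8 meV.

57.8 meV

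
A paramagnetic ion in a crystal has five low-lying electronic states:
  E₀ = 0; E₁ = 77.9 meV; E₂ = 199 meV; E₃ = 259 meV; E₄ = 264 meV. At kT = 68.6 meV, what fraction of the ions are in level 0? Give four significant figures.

Eᵢ/kT = 0, 1.13557, 2.90087, 3.77551, 3.84840.
Z = Σ e^(−Eᵢ/kT) = e^(−0) + e^(−1.13557) + e^(−2.90087) + e^(−3.77551) + e^(−3.84840) = 1.00000 + 0.321239 + 0.0549754 + 0.0229254 + 0.0213138 = 1.42045.
P₀ = e^(−E₀/kT) / Z = 1.00000/1.42045 = 0.7040.

0.7040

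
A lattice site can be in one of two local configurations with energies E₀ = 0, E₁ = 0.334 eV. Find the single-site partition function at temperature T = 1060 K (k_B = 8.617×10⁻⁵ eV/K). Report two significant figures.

Z = 1.0

k_BT = 8.617×10⁻⁵ × 1060 K = 0.09134 eV.
Eᵢ/kT = 0, 3.657.
Z = Σ e^(−Eᵢ/kT) = e^(−0) + e^(−3.657) = 1.000 + 0.02581 = 1.026.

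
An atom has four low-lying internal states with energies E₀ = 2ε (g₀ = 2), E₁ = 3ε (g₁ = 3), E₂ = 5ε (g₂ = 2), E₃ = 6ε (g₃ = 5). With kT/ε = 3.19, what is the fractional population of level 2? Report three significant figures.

Eᵢ/kT = 0.62696, 0.94044, 1.5674, 1.8809.
Z = Σ gᵢe^(−Eᵢ/kT) = 2·e^(−0.62696) + 3·e^(−0.94044) + 2·e^(−1.5674) + 5·e^(−1.8809) = 1.0684 + 1.1714 + 0.41717 + 0.76226 = 3.4192.
P₂ = g₂ e^(−E₂/kT) / Z = 0.41717/3.4192 = 0.122.

0.122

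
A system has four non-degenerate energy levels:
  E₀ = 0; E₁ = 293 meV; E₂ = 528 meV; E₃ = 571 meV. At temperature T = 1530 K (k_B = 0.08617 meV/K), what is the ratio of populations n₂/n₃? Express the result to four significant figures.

1.386

k_BT = 0.08617 × 1530 K = 131.840 meV.
n₂/n₃ = exp[−(E₂−E₃)/kT] = exp(−(-43 meV)/(131.840 meV)) = exp(0.326153) = 1.386.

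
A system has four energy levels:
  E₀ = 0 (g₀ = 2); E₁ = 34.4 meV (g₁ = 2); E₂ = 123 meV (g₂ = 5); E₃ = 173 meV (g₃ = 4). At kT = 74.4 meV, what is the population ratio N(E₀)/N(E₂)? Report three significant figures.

2.09

n₀/n₂ = (g₀/g₂) exp[−(E₀−E₂)/kT] = (2/5) × exp(−(-123 meV)/(74.4 meV)) = (2/5) × exp(1.6532) = 2.09.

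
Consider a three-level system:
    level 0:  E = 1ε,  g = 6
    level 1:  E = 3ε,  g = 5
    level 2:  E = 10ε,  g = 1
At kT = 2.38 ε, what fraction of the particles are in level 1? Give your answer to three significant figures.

0.264

Eᵢ/kT = 0.42017, 1.2605, 4.2017.
Z = Σ gᵢe^(−Eᵢ/kT) = 6·e^(−0.42017) + 5·e^(−1.2605) + 1·e^(−4.2017) = 3.9416 + 1.4176 + 0.014970 = 5.3742.
P₁ = g₁ e^(−E₁/kT) / Z = 1.4176/5.3742 = 0.264.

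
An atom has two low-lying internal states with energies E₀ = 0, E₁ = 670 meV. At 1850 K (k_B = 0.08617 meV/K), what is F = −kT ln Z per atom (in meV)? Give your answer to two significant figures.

k_BT = 0.08617 × 1850 K = 159.4 meV.
Eᵢ/kT = 0, 4.203.
Z = Σ e^(−Eᵢ/kT) = e^(−0) + e^(−4.203) = 1.000 + 0.01495 = 1.015.
F = −kT ln Z = −159.4 × ln(1.015) = −159.4 × 0.01489 = -2.4 meV.

-2.4 meV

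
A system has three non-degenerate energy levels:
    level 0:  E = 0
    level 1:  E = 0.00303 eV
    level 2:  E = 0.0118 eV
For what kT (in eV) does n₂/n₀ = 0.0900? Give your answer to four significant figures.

0.004900 eV

n₂/n₀ = exp[−(E₂−E₀)/kT] = 0.0900.
⇒ (E₂−E₀)/kT = ln(1/0.0900) = ln(11.1111) = 2.40794.
kT = 0.0118 eV / 2.40794 = 0.004900 eV.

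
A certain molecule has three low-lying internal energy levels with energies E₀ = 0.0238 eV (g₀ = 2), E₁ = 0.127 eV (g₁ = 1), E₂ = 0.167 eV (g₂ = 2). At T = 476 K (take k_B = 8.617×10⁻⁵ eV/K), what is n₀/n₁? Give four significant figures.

24.76

k_BT = 8.617×10⁻⁵ × 476 K = 0.0410169 eV.
n₀/n₁ = (g₀/g₁) exp[−(E₀−E₁)/kT] = (2/1) × exp(−(-0.1032 eV)/(0.0410169 eV)) = (2/1) × exp(2.51604) = 24.76.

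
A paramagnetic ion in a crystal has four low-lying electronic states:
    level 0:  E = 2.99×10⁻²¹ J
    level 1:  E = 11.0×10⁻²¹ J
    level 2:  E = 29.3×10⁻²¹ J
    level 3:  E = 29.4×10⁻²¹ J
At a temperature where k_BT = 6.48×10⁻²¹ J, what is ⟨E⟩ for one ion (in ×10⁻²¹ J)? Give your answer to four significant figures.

5.428 ×10⁻²¹ J

Eᵢ/kT = 0.461420, 1.69753, 4.52160, 4.53704.
Z = Σ e^(−Eᵢ/kT) = e^(−0.461420) + e^(−1.69753) + e^(−4.52160) + e^(−4.53704) = 0.630388 + 0.183135 + 0.0108716 + 0.0107050 = 0.835100.
⟨E⟩ = Σ Eᵢ e^(−Eᵢ/kT) / Z = (2.99·0.630388 + 11.0·0.183135 + 29.3·0.0108716 + 29.4·0.0107050) / 0.835100 = 5.428 ×10⁻²¹ J.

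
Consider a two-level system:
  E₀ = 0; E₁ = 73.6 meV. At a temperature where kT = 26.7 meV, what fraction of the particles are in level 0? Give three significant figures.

0.940

Eᵢ/kT = 0, 2.7566.
Z = Σ e^(−Eᵢ/kT) = e^(−0) + e^(−2.7566) = 1.0000 + 0.063507 = 1.0635.
P₀ = e^(−E₀/kT) / Z = 1.0000/1.0635 = 0.940.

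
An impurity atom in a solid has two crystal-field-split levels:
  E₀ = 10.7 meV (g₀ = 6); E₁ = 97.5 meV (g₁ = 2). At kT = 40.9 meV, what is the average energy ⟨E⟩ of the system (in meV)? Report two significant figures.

Eᵢ/kT = 0.2616, 2.384.
Z = Σ gᵢe^(−Eᵢ/kT) = 6·e^(−0.2616) + 2·e^(−2.384) = 4.619 + 0.1844 = 4.803.
⟨E⟩ = Σ Eᵢ gᵢe^(−Eᵢ/kT) / Z = (10.7·4.619 + 97.5·0.1844) / 4.803 = 14 meV.

14 meV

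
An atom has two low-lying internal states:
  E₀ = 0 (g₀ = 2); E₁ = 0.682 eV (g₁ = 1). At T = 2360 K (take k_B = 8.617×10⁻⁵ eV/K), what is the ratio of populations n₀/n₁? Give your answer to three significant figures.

k_BT = 8.617×10⁻⁵ × 2360 K = 0.20336 eV.
n₀/n₁ = (g₀/g₁) exp[−(E₀−E₁)/kT] = (2/1) × exp(−(-0.682 eV)/(0.20336 eV)) = (2/1) × exp(3.3537) = 57.2.

57.2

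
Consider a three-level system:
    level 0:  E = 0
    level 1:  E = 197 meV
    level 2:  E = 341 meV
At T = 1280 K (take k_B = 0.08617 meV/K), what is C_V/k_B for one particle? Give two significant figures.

k_BT = 0.08617 × 1280 K = 110.3 meV.
Eᵢ/kT = 0, 1.786, 3.092.
Z = Σ e^(−Eᵢ/kT) = e^(−0) + e^(−1.786) + e^(−3.092) = 1.000 + 0.1676 + 0.04541 = 1.213.
⟨E⟩ = 39.99 meV, ⟨E²⟩ = 9715 meV².
C_V/k_B = (⟨E²⟩ − ⟨E⟩²)/(kT)² = (9715 − 1599)/12170 = 0.67.

0.67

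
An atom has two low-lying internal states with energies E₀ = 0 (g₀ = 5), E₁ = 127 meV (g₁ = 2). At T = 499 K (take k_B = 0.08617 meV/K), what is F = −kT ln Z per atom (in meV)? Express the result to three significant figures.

-70.1 meV

k_BT = 0.08617 × 499 K = 42.999 meV.
Eᵢ/kT = 0, 2.9536.
Z = Σ gᵢe^(−Eᵢ/kT) = 5·e^(−0) + 2·e^(−2.9536) = 5.0000 + 0.10430 = 5.1043.
F = −kT ln Z = −42.999 × ln(5.1043) = −42.999 × 1.6301 = -70.1 meV.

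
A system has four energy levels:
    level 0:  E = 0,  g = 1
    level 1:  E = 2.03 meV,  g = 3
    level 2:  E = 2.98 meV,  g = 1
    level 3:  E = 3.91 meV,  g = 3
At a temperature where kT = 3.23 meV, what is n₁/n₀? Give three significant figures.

1.60

n₁/n₀ = (g₁/g₀) exp[−(E₁−E₀)/kT] = (3/1) × exp(−(2.03 meV)/(3.23 meV)) = (3/1) × exp(-0.62848) = 1.60.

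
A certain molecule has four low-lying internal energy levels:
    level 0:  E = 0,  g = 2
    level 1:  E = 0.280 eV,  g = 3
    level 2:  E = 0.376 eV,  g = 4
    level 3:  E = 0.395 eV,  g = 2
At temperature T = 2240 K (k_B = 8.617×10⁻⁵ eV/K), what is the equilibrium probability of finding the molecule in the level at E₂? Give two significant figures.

0.16

k_BT = 8.617×10⁻⁵ × 2240 K = 0.1930 eV.
Eᵢ/kT = 0, 1.451, 1.948, 2.047.
Z = Σ gᵢe^(−Eᵢ/kT) = 2·e^(−0) + 3·e^(−1.451) + 4·e^(−1.948) + 2·e^(−2.047) = 2.000 + 0.7030 + 0.5702 + 0.2582 = 3.531.
P₂ = g₂ e^(−E₂/kT) / Z = 0.5702/3.531 = 0.16.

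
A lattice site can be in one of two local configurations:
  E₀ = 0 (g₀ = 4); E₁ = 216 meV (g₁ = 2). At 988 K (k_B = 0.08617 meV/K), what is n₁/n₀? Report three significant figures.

k_BT = 0.08617 × 988 K = 85.136 meV.
n₁/n₀ = (g₁/g₀) exp[−(E₁−E₀)/kT] = (2/4) × exp(−(216 meV)/(85.136 meV)) = (2/4) × exp(-2.5371) = 0.0395.

0.0395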